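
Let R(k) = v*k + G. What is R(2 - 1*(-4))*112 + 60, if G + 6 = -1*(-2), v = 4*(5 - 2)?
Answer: 7676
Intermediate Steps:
v = 12 (v = 4*3 = 12)
G = -4 (G = -6 - 1*(-2) = -6 + 2 = -4)
R(k) = -4 + 12*k (R(k) = 12*k - 4 = -4 + 12*k)
R(2 - 1*(-4))*112 + 60 = (-4 + 12*(2 - 1*(-4)))*112 + 60 = (-4 + 12*(2 + 4))*112 + 60 = (-4 + 12*6)*112 + 60 = (-4 + 72)*112 + 60 = 68*112 + 60 = 7616 + 60 = 7676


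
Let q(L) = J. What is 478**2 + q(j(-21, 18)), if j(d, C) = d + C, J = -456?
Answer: 228028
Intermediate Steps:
j(d, C) = C + d
q(L) = -456
478**2 + q(j(-21, 18)) = 478**2 - 456 = 228484 - 456 = 228028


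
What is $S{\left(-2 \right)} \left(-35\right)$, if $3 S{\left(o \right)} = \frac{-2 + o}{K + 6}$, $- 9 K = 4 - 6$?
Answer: $\frac{15}{2} \approx 7.5$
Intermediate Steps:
$K = \frac{2}{9}$ ($K = - \frac{4 - 6}{9} = \left(- \frac{1}{9}\right) \left(-2\right) = \frac{2}{9} \approx 0.22222$)
$S{\left(o \right)} = - \frac{3}{28} + \frac{3 o}{56}$ ($S{\left(o \right)} = \frac{\left(-2 + o\right) \frac{1}{\frac{2}{9} + 6}}{3} = \frac{\left(-2 + o\right) \frac{1}{\frac{56}{9}}}{3} = \frac{\left(-2 + o\right) \frac{9}{56}}{3} = \frac{- \frac{9}{28} + \frac{9 o}{56}}{3} = - \frac{3}{28} + \frac{3 o}{56}$)
$S{\left(-2 \right)} \left(-35\right) = \left(- \frac{3}{28} + \frac{3}{56} \left(-2\right)\right) \left(-35\right) = \left(- \frac{3}{28} - \frac{3}{28}\right) \left(-35\right) = \left(- \frac{3}{14}\right) \left(-35\right) = \frac{15}{2}$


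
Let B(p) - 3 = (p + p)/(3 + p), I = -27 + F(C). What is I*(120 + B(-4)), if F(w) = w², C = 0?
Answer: -3537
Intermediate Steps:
I = -27 (I = -27 + 0² = -27 + 0 = -27)
B(p) = 3 + 2*p/(3 + p) (B(p) = 3 + (p + p)/(3 + p) = 3 + (2*p)/(3 + p) = 3 + 2*p/(3 + p))
I*(120 + B(-4)) = -27*(120 + (9 + 5*(-4))/(3 - 4)) = -27*(120 + (9 - 20)/(-1)) = -27*(120 - 1*(-11)) = -27*(120 + 11) = -27*131 = -3537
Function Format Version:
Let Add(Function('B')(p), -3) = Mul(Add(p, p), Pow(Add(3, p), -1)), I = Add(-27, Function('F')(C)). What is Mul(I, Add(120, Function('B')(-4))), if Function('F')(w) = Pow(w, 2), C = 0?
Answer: -3537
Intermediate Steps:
I = -27 (I = Add(-27, Pow(0, 2)) = Add(-27, 0) = -27)
Function('B')(p) = Add(3, Mul(2, p, Pow(Add(3, p), -1))) (Function('B')(p) = Add(3, Mul(Add(p, p), Pow(Add(3, p), -1))) = Add(3, Mul(Mul(2, p), Pow(Add(3, p), -1))) = Add(3, Mul(2, p, Pow(Add(3, p), -1))))
Mul(I, Add(120, Function('B')(-4))) = Mul(-27, Add(120, Mul(Pow(Add(3, -4), -1), Add(9, Mul(5, -4))))) = Mul(-27, Add(120, Mul(Pow(-1, -1), Add(9, -20)))) = Mul(-27, Add(120, Mul(-1, -11))) = Mul(-27, Add(120, 11)) = Mul(-27, 131) = -3537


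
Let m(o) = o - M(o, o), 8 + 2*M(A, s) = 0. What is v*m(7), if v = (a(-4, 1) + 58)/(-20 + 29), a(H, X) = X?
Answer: 649/9 ≈ 72.111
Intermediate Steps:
M(A, s) = -4 (M(A, s) = -4 + (1/2)*0 = -4 + 0 = -4)
m(o) = 4 + o (m(o) = o - 1*(-4) = o + 4 = 4 + o)
v = 59/9 (v = (1 + 58)/(-20 + 29) = 59/9 ≈ 6.5556)
v*m(7) = 59*(4 + 7)/9 = (59/9)*11 = 649/9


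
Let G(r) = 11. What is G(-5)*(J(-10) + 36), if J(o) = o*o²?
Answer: -10604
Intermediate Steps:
J(o) = o³
G(-5)*(J(-10) + 36) = 11*((-10)³ + 36) = 11*(-1000 + 36) = 11*(-964) = -10604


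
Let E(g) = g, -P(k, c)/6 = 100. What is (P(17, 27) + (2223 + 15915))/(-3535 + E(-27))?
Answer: -8769/1781 ≈ -4.9236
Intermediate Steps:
P(k, c) = -600 (P(k, c) = -6*100 = -600)
(P(17, 27) + (2223 + 15915))/(-3535 + E(-27)) = (-600 + (2223 + 15915))/(-3535 - 27) = (-600 + 18138)/(-3562) = 17538*(-1/3562) = -8769/1781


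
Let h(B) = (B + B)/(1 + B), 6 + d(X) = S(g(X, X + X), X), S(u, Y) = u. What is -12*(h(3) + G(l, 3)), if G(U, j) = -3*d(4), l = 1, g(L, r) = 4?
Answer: -90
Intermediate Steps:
d(X) = -2 (d(X) = -6 + 4 = -2)
h(B) = 2*B/(1 + B) (h(B) = (2*B)/(1 + B) = 2*B/(1 + B))
G(U, j) = 6 (G(U, j) = -3*(-2) = 6)
-12*(h(3) + G(l, 3)) = -12*(2*3/(1 + 3) + 6) = -12*(2*3/4 + 6) = -12*(2*3*(1/4) + 6) = -12*(3/2 + 6) = -12*15/2 = -90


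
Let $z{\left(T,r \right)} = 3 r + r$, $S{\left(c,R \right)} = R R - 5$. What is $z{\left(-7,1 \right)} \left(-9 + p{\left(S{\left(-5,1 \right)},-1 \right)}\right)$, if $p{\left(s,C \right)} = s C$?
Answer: $-20$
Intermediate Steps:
$S{\left(c,R \right)} = -5 + R^{2}$ ($S{\left(c,R \right)} = R^{2} - 5 = -5 + R^{2}$)
$z{\left(T,r \right)} = 4 r$
$p{\left(s,C \right)} = C s$
$z{\left(-7,1 \right)} \left(-9 + p{\left(S{\left(-5,1 \right)},-1 \right)}\right) = 4 \cdot 1 \left(-9 - \left(-5 + 1^{2}\right)\right) = 4 \left(-9 - \left(-5 + 1\right)\right) = 4 \left(-9 - -4\right) = 4 \left(-9 + 4\right) = 4 \left(-5\right) = -20$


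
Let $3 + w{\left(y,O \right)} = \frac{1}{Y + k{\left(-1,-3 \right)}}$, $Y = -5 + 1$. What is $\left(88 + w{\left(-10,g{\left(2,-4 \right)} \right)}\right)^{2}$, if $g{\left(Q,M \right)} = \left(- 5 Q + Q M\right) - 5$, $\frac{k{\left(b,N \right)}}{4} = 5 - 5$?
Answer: $\frac{114921}{16} \approx 7182.6$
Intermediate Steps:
$k{\left(b,N \right)} = 0$ ($k{\left(b,N \right)} = 4 \left(5 - 5\right) = 4 \cdot 0 = 0$)
$Y = -4$
$g{\left(Q,M \right)} = -5 - 5 Q + M Q$ ($g{\left(Q,M \right)} = \left(- 5 Q + M Q\right) - 5 = -5 - 5 Q + M Q$)
$w{\left(y,O \right)} = - \frac{13}{4}$ ($w{\left(y,O \right)} = -3 + \frac{1}{-4 + 0} = -3 + \frac{1}{-4} = -3 - \frac{1}{4} = - \frac{13}{4}$)
$\left(88 + w{\left(-10,g{\left(2,-4 \right)} \right)}\right)^{2} = \left(88 - \frac{13}{4}\right)^{2} = \left(\frac{339}{4}\right)^{2} = \frac{114921}{16}$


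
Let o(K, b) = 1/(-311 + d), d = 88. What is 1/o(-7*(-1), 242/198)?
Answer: -223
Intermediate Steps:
o(K, b) = -1/223 (o(K, b) = 1/(-311 + 88) = 1/(-223) = -1/223)
1/o(-7*(-1), 242/198) = 1/(-1/223) = -223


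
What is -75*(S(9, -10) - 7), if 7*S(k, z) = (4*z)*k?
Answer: 30675/7 ≈ 4382.1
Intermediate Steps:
S(k, z) = 4*k*z/7 (S(k, z) = ((4*z)*k)/7 = (4*k*z)/7 = 4*k*z/7)
-75*(S(9, -10) - 7) = -75*((4/7)*9*(-10) - 7) = -75*(-360/7 - 7) = -75*(-409/7) = 30675/7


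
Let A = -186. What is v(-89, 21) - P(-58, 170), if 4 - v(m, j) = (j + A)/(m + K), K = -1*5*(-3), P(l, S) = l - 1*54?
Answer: 8419/74 ≈ 113.77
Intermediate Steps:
P(l, S) = -54 + l (P(l, S) = l - 54 = -54 + l)
K = 15 (K = -5*(-3) = 15)
v(m, j) = 4 - (-186 + j)/(15 + m) (v(m, j) = 4 - (j - 186)/(m + 15) = 4 - (-186 + j)/(15 + m))
v(-89, 21) - P(-58, 170) = (246 - 1*21 + 4*(-89))/(15 - 89) - (-54 - 58) = (246 - 21 - 356)/(-74) - 1*(-112) = -1/74*(-131) + 112 = 131/74 + 112 = 8419/74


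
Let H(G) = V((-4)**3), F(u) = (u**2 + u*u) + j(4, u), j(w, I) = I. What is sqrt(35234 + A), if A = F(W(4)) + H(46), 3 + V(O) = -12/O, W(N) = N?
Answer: 5*sqrt(22571)/4 ≈ 187.80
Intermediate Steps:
F(u) = u + 2*u**2 (F(u) = (u**2 + u*u) + u = (u**2 + u**2) + u = 2*u**2 + u = u + 2*u**2)
V(O) = -3 - 12/O
H(G) = -45/16 (H(G) = -3 - 12/((-4)**3) = -3 - 12/(-64) = -3 - 12*(-1/64) = -3 + 3/16 = -45/16)
A = 531/16 (A = 4*(1 + 2*4) - 45/16 = 4*(1 + 8) - 45/16 = 4*9 - 45/16 = 36 - 45/16 = 531/16 ≈ 33.188)
sqrt(35234 + A) = sqrt(35234 + 531/16) = sqrt(564275/16) = 5*sqrt(22571)/4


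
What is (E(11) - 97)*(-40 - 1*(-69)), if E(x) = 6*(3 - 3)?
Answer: -2813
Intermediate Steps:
E(x) = 0 (E(x) = 6*0 = 0)
(E(11) - 97)*(-40 - 1*(-69)) = (0 - 97)*(-40 - 1*(-69)) = -97*(-40 + 69) = -97*29 = -2813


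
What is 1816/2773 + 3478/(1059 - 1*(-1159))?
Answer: 6836191/3075257 ≈ 2.2230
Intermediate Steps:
1816/2773 + 3478/(1059 - 1*(-1159)) = 1816*(1/2773) + 3478/(1059 + 1159) = 1816/2773 + 3478/2218 = 1816/2773 + 3478*(1/2218) = 1816/2773 + 1739/1109 = 6836191/3075257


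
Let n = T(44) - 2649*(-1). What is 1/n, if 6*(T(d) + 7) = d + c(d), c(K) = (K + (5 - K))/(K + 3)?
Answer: 94/249039 ≈ 0.00037745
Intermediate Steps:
c(K) = 5/(3 + K)
T(d) = -7 + d/6 + 5/(6*(3 + d)) (T(d) = -7 + (d + 5/(3 + d))/6 = -7 + (d/6 + 5/(6*(3 + d))) = -7 + d/6 + 5/(6*(3 + d)))
n = 249039/94 (n = (5 + (-42 + 44)*(3 + 44))/(6*(3 + 44)) - 2649*(-1) = (⅙)*(5 + 2*47)/47 + 2649 = (⅙)*(1/47)*(5 + 94) + 2649 = (⅙)*(1/47)*99 + 2649 = 33/94 + 2649 = 249039/94 ≈ 2649.4)
1/n = 1/(249039/94) = 94/249039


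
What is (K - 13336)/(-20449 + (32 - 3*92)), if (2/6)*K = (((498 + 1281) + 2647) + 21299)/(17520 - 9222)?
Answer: 12287217/19078946 ≈ 0.64402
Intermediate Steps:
K = 8575/922 (K = 3*((((498 + 1281) + 2647) + 21299)/(17520 - 9222)) = 3*(((1779 + 2647) + 21299)/8298) = 3*((4426 + 21299)*(1/8298)) = 3*(25725*(1/8298)) = 3*(8575/2766) = 8575/922 ≈ 9.3004)
(K - 13336)/(-20449 + (32 - 3*92)) = (8575/922 - 13336)/(-20449 + (32 - 3*92)) = -12287217/(922*(-20449 + (32 - 276))) = -12287217/(922*(-20449 - 244)) = -12287217/922/(-20693) = -12287217/922*(-1/20693) = 12287217/19078946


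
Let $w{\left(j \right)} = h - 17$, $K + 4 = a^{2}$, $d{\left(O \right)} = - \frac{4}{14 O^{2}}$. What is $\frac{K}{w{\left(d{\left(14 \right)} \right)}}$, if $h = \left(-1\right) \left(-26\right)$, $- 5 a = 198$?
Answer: $\frac{39104}{225} \approx 173.8$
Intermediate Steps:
$a = - \frac{198}{5}$ ($a = \left(- \frac{1}{5}\right) 198 = - \frac{198}{5} \approx -39.6$)
$h = 26$
$d{\left(O \right)} = - \frac{2}{7 O^{2}}$ ($d{\left(O \right)} = - 4 \frac{1}{14 O^{2}} = - \frac{2}{7 O^{2}}$)
$K = \frac{39104}{25}$ ($K = -4 + \left(- \frac{198}{5}\right)^{2} = -4 + \frac{39204}{25} = \frac{39104}{25} \approx 1564.2$)
$w{\left(j \right)} = 9$ ($w{\left(j \right)} = 26 - 17 = 9$)
$\frac{K}{w{\left(d{\left(14 \right)} \right)}} = \frac{39104}{25 \cdot 9} = \frac{39104}{25} \cdot \frac{1}{9} = \frac{39104}{225}$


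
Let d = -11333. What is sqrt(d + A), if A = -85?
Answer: I*sqrt(11418) ≈ 106.85*I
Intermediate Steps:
sqrt(d + A) = sqrt(-11333 - 85) = sqrt(-11418) = I*sqrt(11418)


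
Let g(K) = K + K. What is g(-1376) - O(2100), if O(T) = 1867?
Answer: -4619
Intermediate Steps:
g(K) = 2*K
g(-1376) - O(2100) = 2*(-1376) - 1*1867 = -2752 - 1867 = -4619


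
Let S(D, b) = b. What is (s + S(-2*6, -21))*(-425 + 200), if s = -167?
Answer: 42300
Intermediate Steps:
(s + S(-2*6, -21))*(-425 + 200) = (-167 - 21)*(-425 + 200) = -188*(-225) = 42300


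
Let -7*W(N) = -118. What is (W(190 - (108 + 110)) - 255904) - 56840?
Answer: -2189090/7 ≈ -3.1273e+5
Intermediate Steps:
W(N) = 118/7 (W(N) = -⅐*(-118) = 118/7)
(W(190 - (108 + 110)) - 255904) - 56840 = (118/7 - 255904) - 56840 = -1791210/7 - 56840 = -2189090/7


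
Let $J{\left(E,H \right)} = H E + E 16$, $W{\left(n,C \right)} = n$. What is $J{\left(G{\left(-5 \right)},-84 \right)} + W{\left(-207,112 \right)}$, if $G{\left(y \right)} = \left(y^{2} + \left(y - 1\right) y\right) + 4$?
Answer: $-4219$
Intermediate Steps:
$G{\left(y \right)} = 4 + y^{2} + y \left(-1 + y\right)$ ($G{\left(y \right)} = \left(y^{2} + \left(-1 + y\right) y\right) + 4 = \left(y^{2} + y \left(-1 + y\right)\right) + 4 = 4 + y^{2} + y \left(-1 + y\right)$)
$J{\left(E,H \right)} = 16 E + E H$ ($J{\left(E,H \right)} = E H + 16 E = 16 E + E H$)
$J{\left(G{\left(-5 \right)},-84 \right)} + W{\left(-207,112 \right)} = \left(4 - -5 + 2 \left(-5\right)^{2}\right) \left(16 - 84\right) - 207 = \left(4 + 5 + 2 \cdot 25\right) \left(-68\right) - 207 = \left(4 + 5 + 50\right) \left(-68\right) - 207 = 59 \left(-68\right) - 207 = -4012 - 207 = -4219$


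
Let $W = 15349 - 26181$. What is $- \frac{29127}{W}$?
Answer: $\frac{29127}{10832} \approx 2.689$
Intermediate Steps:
$W = -10832$ ($W = 15349 - 26181 = -10832$)
$- \frac{29127}{W} = - \frac{29127}{-10832} = \left(-29127\right) \left(- \frac{1}{10832}\right) = \frac{29127}{10832}$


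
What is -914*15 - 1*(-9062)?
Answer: -4648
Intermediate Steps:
-914*15 - 1*(-9062) = -13710 + 9062 = -4648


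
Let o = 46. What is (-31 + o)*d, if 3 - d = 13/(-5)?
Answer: 84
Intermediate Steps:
d = 28/5 (d = 3 - 13/(-5) = 3 - 13*(-1)/5 = 3 - 1*(-13/5) = 3 + 13/5 = 28/5 ≈ 5.6000)
(-31 + o)*d = (-31 + 46)*(28/5) = 15*(28/5) = 84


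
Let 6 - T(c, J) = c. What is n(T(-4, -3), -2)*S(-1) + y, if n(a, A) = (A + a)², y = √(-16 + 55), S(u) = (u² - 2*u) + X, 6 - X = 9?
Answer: √39 ≈ 6.2450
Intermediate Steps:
X = -3 (X = 6 - 1*9 = 6 - 9 = -3)
T(c, J) = 6 - c
S(u) = -3 + u² - 2*u (S(u) = (u² - 2*u) - 3 = -3 + u² - 2*u)
y = √39 ≈ 6.2450
n(T(-4, -3), -2)*S(-1) + y = (-2 + (6 - 1*(-4)))²*(-3 + (-1)² - 2*(-1)) + √39 = (-2 + (6 + 4))²*(-3 + 1 + 2) + √39 = (-2 + 10)²*0 + √39 = 8²*0 + √39 = 64*0 + √39 = 0 + √39 = √39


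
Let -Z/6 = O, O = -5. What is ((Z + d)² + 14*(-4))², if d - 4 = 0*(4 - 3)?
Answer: 1210000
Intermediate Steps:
Z = 30 (Z = -6*(-5) = 30)
d = 4 (d = 4 + 0*(4 - 3) = 4 + 0*1 = 4 + 0 = 4)
((Z + d)² + 14*(-4))² = ((30 + 4)² + 14*(-4))² = (34² - 56)² = (1156 - 56)² = 1100² = 1210000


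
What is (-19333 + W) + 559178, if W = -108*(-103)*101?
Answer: 1663369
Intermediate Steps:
W = 1123524 (W = 11124*101 = 1123524)
(-19333 + W) + 559178 = (-19333 + 1123524) + 559178 = 1104191 + 559178 = 1663369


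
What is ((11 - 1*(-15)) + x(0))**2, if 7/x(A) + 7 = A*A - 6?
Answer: 109561/169 ≈ 648.29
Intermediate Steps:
x(A) = 7/(-13 + A**2) (x(A) = 7/(-7 + (A*A - 6)) = 7/(-7 + (A**2 - 6)) = 7/(-7 + (-6 + A**2)) = 7/(-13 + A**2))
((11 - 1*(-15)) + x(0))**2 = ((11 - 1*(-15)) + 7/(-13 + 0**2))**2 = ((11 + 15) + 7/(-13 + 0))**2 = (26 + 7/(-13))**2 = (26 + 7*(-1/13))**2 = (26 - 7/13)**2 = (331/13)**2 = 109561/169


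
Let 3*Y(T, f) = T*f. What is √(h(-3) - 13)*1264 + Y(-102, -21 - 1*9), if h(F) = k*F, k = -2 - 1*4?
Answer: 1020 + 1264*√5 ≈ 3846.4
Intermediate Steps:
k = -6 (k = -2 - 4 = -6)
h(F) = -6*F
Y(T, f) = T*f/3 (Y(T, f) = (T*f)/3 = T*f/3)
√(h(-3) - 13)*1264 + Y(-102, -21 - 1*9) = √(-6*(-3) - 13)*1264 + (⅓)*(-102)*(-21 - 1*9) = √(18 - 13)*1264 + (⅓)*(-102)*(-21 - 9) = √5*1264 + (⅓)*(-102)*(-30) = 1264*√5 + 1020 = 1020 + 1264*√5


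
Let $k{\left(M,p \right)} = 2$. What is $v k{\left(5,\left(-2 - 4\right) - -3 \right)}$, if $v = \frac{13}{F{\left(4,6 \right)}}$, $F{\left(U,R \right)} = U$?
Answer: $\frac{13}{2} \approx 6.5$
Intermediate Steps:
$v = \frac{13}{4} \approx 3.25$
$v k{\left(5,\left(-2 - 4\right) - -3 \right)} = \frac{13}{4} \cdot 2 = \frac{13}{2}$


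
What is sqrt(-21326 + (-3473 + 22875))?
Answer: 2*I*sqrt(481) ≈ 43.863*I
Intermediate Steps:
sqrt(-21326 + (-3473 + 22875)) = sqrt(-21326 + 19402) = sqrt(-1924) = 2*I*sqrt(481)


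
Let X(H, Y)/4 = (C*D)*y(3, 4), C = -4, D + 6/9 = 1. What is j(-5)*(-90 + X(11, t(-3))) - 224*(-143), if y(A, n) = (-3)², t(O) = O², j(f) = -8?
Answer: 33136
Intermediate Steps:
D = ⅓ (D = -⅔ + 1 = ⅓ ≈ 0.33333)
y(A, n) = 9
X(H, Y) = -48 (X(H, Y) = 4*(-4*⅓*9) = 4*(-4/3*9) = 4*(-12) = -48)
j(-5)*(-90 + X(11, t(-3))) - 224*(-143) = -8*(-90 - 48) - 224*(-143) = -8*(-138) - 1*(-32032) = 1104 + 32032 = 33136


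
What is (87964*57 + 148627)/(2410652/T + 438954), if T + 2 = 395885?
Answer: 2043775678725/173776837034 ≈ 11.761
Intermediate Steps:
T = 395883 (T = -2 + 395885 = 395883)
(87964*57 + 148627)/(2410652/T + 438954) = (87964*57 + 148627)/(2410652/395883 + 438954) = (5013948 + 148627)/(2410652*(1/395883) + 438954) = 5162575/(2410652/395883 + 438954) = 5162575/(173776837034/395883) = 5162575*(395883/173776837034) = 2043775678725/173776837034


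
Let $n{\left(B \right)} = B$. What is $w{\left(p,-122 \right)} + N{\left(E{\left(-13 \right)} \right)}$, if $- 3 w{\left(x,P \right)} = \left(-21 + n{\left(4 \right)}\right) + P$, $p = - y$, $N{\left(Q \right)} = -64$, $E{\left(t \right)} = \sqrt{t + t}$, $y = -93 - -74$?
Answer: $- \frac{53}{3} \approx -17.667$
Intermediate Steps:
$y = -19$ ($y = -93 + 74 = -19$)
$E{\left(t \right)} = \sqrt{2} \sqrt{t}$ ($E{\left(t \right)} = \sqrt{2 t} = \sqrt{2} \sqrt{t}$)
$p = 19$ ($p = \left(-1\right) \left(-19\right) = 19$)
$w{\left(x,P \right)} = \frac{17}{3} - \frac{P}{3}$ ($w{\left(x,P \right)} = - \frac{\left(-21 + 4\right) + P}{3} = - \frac{-17 + P}{3} = \frac{17}{3} - \frac{P}{3}$)
$w{\left(p,-122 \right)} + N{\left(E{\left(-13 \right)} \right)} = \left(\frac{17}{3} - - \frac{122}{3}\right) - 64 = \left(\frac{17}{3} + \frac{122}{3}\right) - 64 = \frac{139}{3} - 64 = - \frac{53}{3}$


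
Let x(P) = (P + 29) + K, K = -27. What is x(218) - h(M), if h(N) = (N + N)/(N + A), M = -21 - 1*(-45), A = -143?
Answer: 26228/119 ≈ 220.40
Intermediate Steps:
M = 24 (M = -21 + 45 = 24)
h(N) = 2*N/(-143 + N) (h(N) = (N + N)/(N - 143) = (2*N)/(-143 + N) = 2*N/(-143 + N))
x(P) = 2 + P (x(P) = (P + 29) - 27 = (29 + P) - 27 = 2 + P)
x(218) - h(M) = (2 + 218) - 2*24/(-143 + 24) = 220 - 2*24/(-119) = 220 - 2*24*(-1)/119 = 220 - 1*(-48/119) = 220 + 48/119 = 26228/119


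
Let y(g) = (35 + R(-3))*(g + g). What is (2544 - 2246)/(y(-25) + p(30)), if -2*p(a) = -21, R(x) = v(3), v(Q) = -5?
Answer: -596/2979 ≈ -0.20007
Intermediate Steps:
R(x) = -5
p(a) = 21/2 (p(a) = -½*(-21) = 21/2)
y(g) = 60*g (y(g) = (35 - 5)*(g + g) = 30*(2*g) = 60*g)
(2544 - 2246)/(y(-25) + p(30)) = (2544 - 2246)/(60*(-25) + 21/2) = 298/(-1500 + 21/2) = 298/(-2979/2) = 298*(-2/2979) = -596/2979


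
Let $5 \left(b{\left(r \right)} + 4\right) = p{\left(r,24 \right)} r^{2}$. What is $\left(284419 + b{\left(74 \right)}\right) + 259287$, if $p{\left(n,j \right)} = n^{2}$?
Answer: $\frac{32705086}{5} \approx 6.541 \cdot 10^{6}$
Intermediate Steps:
$b{\left(r \right)} = -4 + \frac{r^{4}}{5}$ ($b{\left(r \right)} = -4 + \frac{r^{2} r^{2}}{5} = -4 + \frac{r^{4}}{5}$)
$\left(284419 + b{\left(74 \right)}\right) + 259287 = \left(284419 - \left(4 - \frac{74^{4}}{5}\right)\right) + 259287 = \left(284419 + \left(-4 + \frac{1}{5} \cdot 29986576\right)\right) + 259287 = \left(284419 + \left(-4 + \frac{29986576}{5}\right)\right) + 259287 = \left(284419 + \frac{29986556}{5}\right) + 259287 = \frac{31408651}{5} + 259287 = \frac{32705086}{5}$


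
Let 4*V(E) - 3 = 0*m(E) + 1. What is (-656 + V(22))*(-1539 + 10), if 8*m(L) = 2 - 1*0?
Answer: 1001495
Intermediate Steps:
m(L) = ¼ (m(L) = (2 - 1*0)/8 = (2 + 0)/8 = (⅛)*2 = ¼)
V(E) = 1 (V(E) = ¾ + (0*(¼) + 1)/4 = ¾ + (0 + 1)/4 = ¾ + (¼)*1 = ¾ + ¼ = 1)
(-656 + V(22))*(-1539 + 10) = (-656 + 1)*(-1539 + 10) = -655*(-1529) = 1001495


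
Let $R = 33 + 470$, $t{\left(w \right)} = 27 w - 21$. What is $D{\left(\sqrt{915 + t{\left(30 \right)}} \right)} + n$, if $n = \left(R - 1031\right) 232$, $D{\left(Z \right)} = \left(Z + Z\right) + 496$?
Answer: $-122000 + 4 \sqrt{426} \approx -1.2192 \cdot 10^{5}$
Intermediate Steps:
$t{\left(w \right)} = -21 + 27 w$
$R = 503$
$D{\left(Z \right)} = 496 + 2 Z$ ($D{\left(Z \right)} = 2 Z + 496 = 496 + 2 Z$)
$n = -122496$ ($n = \left(503 - 1031\right) 232 = \left(-528\right) 232 = -122496$)
$D{\left(\sqrt{915 + t{\left(30 \right)}} \right)} + n = \left(496 + 2 \sqrt{915 + \left(-21 + 27 \cdot 30\right)}\right) - 122496 = \left(496 + 2 \sqrt{915 + \left(-21 + 810\right)}\right) - 122496 = \left(496 + 2 \sqrt{915 + 789}\right) - 122496 = \left(496 + 2 \sqrt{1704}\right) - 122496 = \left(496 + 2 \cdot 2 \sqrt{426}\right) - 122496 = \left(496 + 4 \sqrt{426}\right) - 122496 = -122000 + 4 \sqrt{426}$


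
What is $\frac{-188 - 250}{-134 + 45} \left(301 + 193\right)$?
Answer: $\frac{216372}{89} \approx 2431.1$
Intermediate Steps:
$\frac{-188 - 250}{-134 + 45} \left(301 + 193\right) = - \frac{438}{-89} \cdot 494 = \left(-438\right) \left(- \frac{1}{89}\right) 494 = \frac{438}{89} \cdot 494 = \frac{216372}{89}$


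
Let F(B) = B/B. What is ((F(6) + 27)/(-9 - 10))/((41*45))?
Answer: -28/35055 ≈ -0.00079875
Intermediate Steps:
F(B) = 1
((F(6) + 27)/(-9 - 10))/((41*45)) = ((1 + 27)/(-9 - 10))/((41*45)) = (28/(-19))/1845 = -1/19*28*(1/1845) = -28/19*1/1845 = -28/35055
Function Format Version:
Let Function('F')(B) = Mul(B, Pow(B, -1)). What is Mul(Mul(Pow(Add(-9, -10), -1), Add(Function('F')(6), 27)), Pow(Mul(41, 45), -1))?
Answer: Rational(-28, 35055) ≈ -0.00079875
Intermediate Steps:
Function('F')(B) = 1
Mul(Mul(Pow(Add(-9, -10), -1), Add(Function('F')(6), 27)), Pow(Mul(41, 45), -1)) = Mul(Mul(Pow(Add(-9, -10), -1), Add(1, 27)), Pow(Mul(41, 45), -1)) = Mul(Mul(Pow(-19, -1), 28), Pow(1845, -1)) = Mul(Mul(Rational(-1, 19), 28), Rational(1, 1845)) = Mul(Rational(-28, 19), Rational(1, 1845)) = Rational(-28, 35055)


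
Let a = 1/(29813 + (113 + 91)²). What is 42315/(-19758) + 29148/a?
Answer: 13712134258207/6586 ≈ 2.0820e+9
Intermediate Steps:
a = 1/71429 (a = 1/(29813 + 204²) = 1/(29813 + 41616) = 1/71429 ≈ 1.4000e-5)
42315/(-19758) + 29148/a = 42315/(-19758) + 29148/(1/71429) = 42315*(-1/19758) + 29148*71429 = -14105/6586 + 2082012492 = 13712134258207/6586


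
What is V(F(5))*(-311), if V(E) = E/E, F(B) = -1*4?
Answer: -311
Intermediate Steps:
F(B) = -4
V(E) = 1
V(F(5))*(-311) = 1*(-311) = -311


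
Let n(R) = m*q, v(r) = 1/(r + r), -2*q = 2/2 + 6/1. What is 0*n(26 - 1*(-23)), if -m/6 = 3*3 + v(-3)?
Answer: 0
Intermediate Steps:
q = -7/2 (q = -(2/2 + 6/1)/2 = -(2*(½) + 6*1)/2 = -(1 + 6)/2 = -½*7 = -7/2 ≈ -3.5000)
v(r) = 1/(2*r)
m = -53 (m = -6*(3*3 + (½)/(-3)) = -6*(9 + (½)*(-⅓)) = -6*(9 - ⅙) = -6*53/6 = -53)
n(R) = 371/2 (n(R) = -53*(-7/2) = 371/2)
0*n(26 - 1*(-23)) = 0*(371/2) = 0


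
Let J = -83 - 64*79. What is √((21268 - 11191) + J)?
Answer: √4938 ≈ 70.271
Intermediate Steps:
J = -5139 (J = -83 - 5056 = -5139)
√((21268 - 11191) + J) = √((21268 - 11191) - 5139) = √(10077 - 5139) = √4938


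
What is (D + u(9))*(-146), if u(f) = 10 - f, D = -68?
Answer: 9782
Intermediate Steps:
(D + u(9))*(-146) = (-68 + (10 - 1*9))*(-146) = (-68 + (10 - 9))*(-146) = (-68 + 1)*(-146) = -67*(-146) = 9782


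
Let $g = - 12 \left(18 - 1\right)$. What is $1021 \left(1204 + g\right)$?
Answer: $1021000$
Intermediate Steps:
$g = -204$ ($g = \left(-12\right) 17 = -204$)
$1021 \left(1204 + g\right) = 1021 \left(1204 - 204\right) = 1021 \cdot 1000 = 1021000$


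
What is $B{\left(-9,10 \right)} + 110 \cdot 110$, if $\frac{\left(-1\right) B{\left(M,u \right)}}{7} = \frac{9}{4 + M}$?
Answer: $\frac{60563}{5} \approx 12113.0$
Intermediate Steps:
$B{\left(M,u \right)} = - \frac{63}{4 + M}$ ($B{\left(M,u \right)} = - 7 \frac{9}{4 + M} = - \frac{63}{4 + M}$)
$B{\left(-9,10 \right)} + 110 \cdot 110 = - \frac{63}{4 - 9} + 110 \cdot 110 = - \frac{63}{-5} + 12100 = \left(-63\right) \left(- \frac{1}{5}\right) + 12100 = \frac{63}{5} + 12100 = \frac{60563}{5}$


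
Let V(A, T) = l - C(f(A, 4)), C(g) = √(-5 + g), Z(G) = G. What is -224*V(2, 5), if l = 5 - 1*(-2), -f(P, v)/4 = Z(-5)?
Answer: -1568 + 224*√15 ≈ -700.45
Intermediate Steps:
f(P, v) = 20 (f(P, v) = -4*(-5) = 20)
l = 7 (l = 5 + 2 = 7)
V(A, T) = 7 - √15 (V(A, T) = 7 - √(-5 + 20) = 7 - √15)
-224*V(2, 5) = -224*(7 - √15) = -1568 + 224*√15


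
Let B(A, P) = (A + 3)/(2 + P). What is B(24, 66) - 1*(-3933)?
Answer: 267471/68 ≈ 3933.4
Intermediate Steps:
B(A, P) = (3 + A)/(2 + P)
B(24, 66) - 1*(-3933) = (3 + 24)/(2 + 66) - 1*(-3933) = 27/68 + 3933 = 267471/68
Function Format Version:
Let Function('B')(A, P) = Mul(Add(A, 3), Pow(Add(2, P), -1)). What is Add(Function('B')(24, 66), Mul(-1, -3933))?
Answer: Rational(267471, 68) ≈ 3933.4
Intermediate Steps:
Function('B')(A, P) = Mul(Pow(Add(2, P), -1), Add(3, A)) (Function('B')(A, P) = Mul(Add(3, A), Pow(Add(2, P), -1)) = Mul(Pow(Add(2, P), -1), Add(3, A)))
Add(Function('B')(24, 66), Mul(-1, -3933)) = Add(Mul(Pow(Add(2, 66), -1), Add(3, 24)), Mul(-1, -3933)) = Add(Mul(Pow(68, -1), 27), 3933) = Add(Mul(Rational(1, 68), 27), 3933) = Add(Rational(27, 68), 3933) = Rational(267471, 68)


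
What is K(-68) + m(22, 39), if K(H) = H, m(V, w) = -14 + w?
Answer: -43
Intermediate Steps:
K(-68) + m(22, 39) = -68 + (-14 + 39) = -68 + 25 = -43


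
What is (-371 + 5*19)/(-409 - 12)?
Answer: 276/421 ≈ 0.65558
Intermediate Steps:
(-371 + 5*19)/(-409 - 12) = (-371 + 95)/(-421) = -276*(-1/421) = 276/421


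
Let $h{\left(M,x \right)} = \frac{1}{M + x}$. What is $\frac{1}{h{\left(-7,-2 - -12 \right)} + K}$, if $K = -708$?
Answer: $- \frac{3}{2123} \approx -0.0014131$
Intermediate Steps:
$\frac{1}{h{\left(-7,-2 - -12 \right)} + K} = \frac{1}{\frac{1}{-7 - -10} - 708} = \frac{1}{\frac{1}{-7 + \left(-2 + 12\right)} - 708} = \frac{1}{\frac{1}{-7 + 10} - 708} = \frac{1}{\frac{1}{3} - 708} = \frac{1}{- \frac{2123}{3}} = - \frac{3}{2123}$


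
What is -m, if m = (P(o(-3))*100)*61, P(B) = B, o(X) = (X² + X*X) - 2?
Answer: -97600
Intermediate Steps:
o(X) = -2 + 2*X² (o(X) = (X² + X²) - 2 = 2*X² - 2 = -2 + 2*X²)
m = 97600 (m = ((-2 + 2*(-3)²)*100)*61 = ((-2 + 2*9)*100)*61 = ((-2 + 18)*100)*61 = (16*100)*61 = 1600*61 = 97600)
-m = -1*97600 = -97600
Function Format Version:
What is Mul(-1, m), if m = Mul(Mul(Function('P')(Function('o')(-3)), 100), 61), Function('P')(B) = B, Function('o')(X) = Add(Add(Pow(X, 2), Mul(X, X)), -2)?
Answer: -97600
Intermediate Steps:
Function('o')(X) = Add(-2, Mul(2, Pow(X, 2))) (Function('o')(X) = Add(Add(Pow(X, 2), Pow(X, 2)), -2) = Add(Mul(2, Pow(X, 2)), -2) = Add(-2, Mul(2, Pow(X, 2))))
m = 97600 (m = Mul(Mul(Add(-2, Mul(2, Pow(-3, 2))), 100), 61) = Mul(Mul(Add(-2, Mul(2, 9)), 100), 61) = Mul(Mul(Add(-2, 18), 100), 61) = Mul(Mul(16, 100), 61) = Mul(1600, 61) = 97600)
Mul(-1, m) = Mul(-1, 97600) = -97600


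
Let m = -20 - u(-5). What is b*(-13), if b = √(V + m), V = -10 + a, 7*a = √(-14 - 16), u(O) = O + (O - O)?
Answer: -13*√(-1225 + 7*I*√30)/7 ≈ -1.0171 - 65.008*I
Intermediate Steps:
u(O) = O (u(O) = O + 0 = O)
a = I*√30/7 (a = √(-14 - 16)/7 = √(-30)/7 = (I*√30)/7 = I*√30/7 ≈ 0.78246*I)
m = -15 (m = -20 - 1*(-5) = -20 + 5 = -15)
V = -10 + I*√30/7 ≈ -10.0 + 0.78246*I
b = √(-25 + I*√30/7) (b = √((-10 + I*√30/7) - 15) = √(-25 + I*√30/7) ≈ 0.07824 + 5.0006*I)
b*(-13) = (√(-1225 + 7*I*√30)/7)*(-13) = -13*√(-1225 + 7*I*√30)/7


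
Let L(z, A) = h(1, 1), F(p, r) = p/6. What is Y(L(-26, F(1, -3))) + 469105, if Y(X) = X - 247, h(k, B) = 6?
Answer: 468864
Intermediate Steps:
F(p, r) = p/6 (F(p, r) = p*(⅙) = p/6)
L(z, A) = 6
Y(X) = -247 + X
Y(L(-26, F(1, -3))) + 469105 = (-247 + 6) + 469105 = -241 + 469105 = 468864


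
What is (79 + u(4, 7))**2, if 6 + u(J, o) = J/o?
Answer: 265225/49 ≈ 5412.8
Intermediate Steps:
u(J, o) = -6 + J/o
(79 + u(4, 7))**2 = (79 + (-6 + 4/7))**2 = (79 - 38/7)**2 = (515/7)**2 = 265225/49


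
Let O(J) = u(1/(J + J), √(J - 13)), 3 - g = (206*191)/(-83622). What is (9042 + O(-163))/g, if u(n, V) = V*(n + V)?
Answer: 14257551/5581 - 41811*I*√11/11826139 ≈ 2554.7 - 0.011726*I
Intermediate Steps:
g = 145106/41811 (g = 3 - 206*191/(-83622) = 3 - 39346*(-1)/83622 = 3 - 1*(-19673/41811) = 3 + 19673/41811 = 145106/41811 ≈ 3.4705)
u(n, V) = V*(V + n)
O(J) = √(-13 + J)*(√(-13 + J) + 1/(2*J)) (O(J) = √(J - 13)*(√(J - 13) + 1/(J + J)) = √(-13 + J)*(√(-13 + J) + 1/(2*J)))
(9042 + O(-163))/g = (9042 + (-13 - 163 + (½)*√(-13 - 163)/(-163)))/(145106/41811) = (9042 + (-13 - 163 + (½)*(-1/163)*√(-176)))*(41811/145106) = (9042 + (-13 - 163 + (½)*(-1/163)*(4*I*√11)))*(41811/145106) = (9042 + (-13 - 163 - 2*I*√11/163))*(41811/145106) = (9042 + (-176 - 2*I*√11/163))*(41811/145106) = (8866 - 2*I*√11/163)*(41811/145106) = 14257551/5581 - 41811*I*√11/11826139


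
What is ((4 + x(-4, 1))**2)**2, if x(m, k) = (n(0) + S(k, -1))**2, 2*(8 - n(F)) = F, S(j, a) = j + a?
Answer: 21381376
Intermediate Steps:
S(j, a) = a + j
n(F) = 8 - F/2
x(m, k) = (7 + k)**2 (x(m, k) = ((8 - 1/2*0) + (-1 + k))**2 = ((8 + 0) + (-1 + k))**2 = (8 + (-1 + k))**2 = (7 + k)**2)
((4 + x(-4, 1))**2)**2 = ((4 + (7 + 1)**2)**2)**2 = ((4 + 8**2)**2)**2 = ((4 + 64)**2)**2 = (68**2)**2 = 4624**2 = 21381376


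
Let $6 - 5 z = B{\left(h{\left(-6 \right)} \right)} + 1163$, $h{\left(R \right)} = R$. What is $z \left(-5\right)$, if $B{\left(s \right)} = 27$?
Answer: $1184$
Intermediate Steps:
$z = - \frac{1184}{5}$ ($z = \frac{6}{5} - \frac{27 + 1163}{5} = \frac{6}{5} - 238 = - \frac{1184}{5} \approx -236.8$)
$z \left(-5\right) = \left(- \frac{1184}{5}\right) \left(-5\right) = 1184$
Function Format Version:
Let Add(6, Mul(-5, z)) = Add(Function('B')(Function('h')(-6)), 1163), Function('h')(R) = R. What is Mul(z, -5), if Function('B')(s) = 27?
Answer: 1184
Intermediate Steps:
z = Rational(-1184, 5) (z = Add(Rational(6, 5), Mul(Rational(-1, 5), Add(27, 1163))) = Add(Rational(6, 5), Mul(Rational(-1, 5), 1190)) = Add(Rational(6, 5), -238) = Rational(-1184, 5) ≈ -236.80)
Mul(z, -5) = Mul(Rational(-1184, 5), -5) = 1184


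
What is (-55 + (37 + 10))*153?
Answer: -1224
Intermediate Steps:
(-55 + (37 + 10))*153 = (-55 + 47)*153 = -8*153 = -1224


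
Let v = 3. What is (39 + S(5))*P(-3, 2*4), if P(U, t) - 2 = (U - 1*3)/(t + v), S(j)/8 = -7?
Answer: -272/11 ≈ -24.727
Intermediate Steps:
S(j) = -56 (S(j) = 8*(-7) = -56)
P(U, t) = 2 + (-3 + U)/(3 + t) (P(U, t) = 2 + (U - 1*3)/(t + 3) = 2 + (U - 3)/(3 + t) = 2 + (-3 + U)/(3 + t))
(39 + S(5))*P(-3, 2*4) = (39 - 56)*((3 - 3 + 2*(2*4))/(3 + 2*4)) = -17*(3 - 3 + 2*8)/(3 + 8) = -17*(3 - 3 + 16)/11 = -17*16/11 = -272/11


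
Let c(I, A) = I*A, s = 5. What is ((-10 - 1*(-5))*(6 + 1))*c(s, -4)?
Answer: 700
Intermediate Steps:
c(I, A) = A*I
((-10 - 1*(-5))*(6 + 1))*c(s, -4) = ((-10 - 1*(-5))*(6 + 1))*(-4*5) = ((-10 + 5)*7)*(-20) = -5*7*(-20) = -35*(-20) = 700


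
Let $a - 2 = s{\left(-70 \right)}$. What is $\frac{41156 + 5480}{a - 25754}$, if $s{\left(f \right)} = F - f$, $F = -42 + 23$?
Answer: $- \frac{46636}{25701} \approx -1.8146$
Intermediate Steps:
$F = -19$
$s{\left(f \right)} = -19 - f$
$a = 53$ ($a = 2 - -51 = 2 + \left(-19 + 70\right) = 2 + 51 = 53$)
$\frac{41156 + 5480}{a - 25754} = \frac{41156 + 5480}{53 - 25754} = \frac{46636}{53 - 25754} = \frac{46636}{-25701} = 46636 \left(- \frac{1}{25701}\right) = - \frac{46636}{25701}$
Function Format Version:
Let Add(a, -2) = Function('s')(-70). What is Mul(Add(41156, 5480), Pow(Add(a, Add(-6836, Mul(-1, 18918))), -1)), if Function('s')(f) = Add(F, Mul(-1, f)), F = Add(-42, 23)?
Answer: Rational(-46636, 25701) ≈ -1.8146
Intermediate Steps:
F = -19
Function('s')(f) = Add(-19, Mul(-1, f))
a = 53 (a = Add(2, Add(-19, Mul(-1, -70))) = Add(2, Add(-19, 70)) = Add(2, 51) = 53)
Mul(Add(41156, 5480), Pow(Add(a, Add(-6836, Mul(-1, 18918))), -1)) = Mul(Add(41156, 5480), Pow(Add(53, Add(-6836, Mul(-1, 18918))), -1)) = Mul(46636, Pow(Add(53, Add(-6836, -18918)), -1)) = Mul(46636, Pow(Add(53, -25754), -1)) = Mul(46636, Pow(-25701, -1)) = Mul(46636, Rational(-1, 25701)) = Rational(-46636, 25701)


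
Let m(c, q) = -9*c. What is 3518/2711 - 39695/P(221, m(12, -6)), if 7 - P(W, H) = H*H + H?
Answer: 148242527/31309339 ≈ 4.7348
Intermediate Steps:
P(W, H) = 7 - H - H² (P(W, H) = 7 - (H*H + H) = 7 - (H² + H) = 7 - (H + H²) = 7 + (-H - H²) = 7 - H - H²)
3518/2711 - 39695/P(221, m(12, -6)) = 3518/2711 - 39695/(7 - (-9)*12 - (-9*12)²) = 3518*(1/2711) - 39695/(7 - 1*(-108) - 1*(-108)²) = 3518/2711 - 39695/(7 + 108 - 1*11664) = 3518/2711 - 39695/(7 + 108 - 11664) = 3518/2711 - 39695/(-11549) = 3518/2711 - 39695*(-1/11549) = 3518/2711 + 39695/11549 = 148242527/31309339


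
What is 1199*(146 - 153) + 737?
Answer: -7656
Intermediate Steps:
1199*(146 - 153) + 737 = 1199*(-7) + 737 = -8393 + 737 = -7656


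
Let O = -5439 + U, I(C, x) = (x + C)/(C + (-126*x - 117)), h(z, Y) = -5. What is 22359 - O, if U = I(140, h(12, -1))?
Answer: 18151959/653 ≈ 27798.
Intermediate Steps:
I(C, x) = (C + x)/(-117 + C - 126*x) (I(C, x) = (C + x)/(C + (-117 - 126*x)) = (C + x)/(-117 + C - 126*x))
U = 135/653 (U = (-1*140 - 1*(-5))/(117 - 1*140 + 126*(-5)) = (-140 + 5)/(117 - 140 - 630) = -135/(-653) = -1/653*(-135) = 135/653 ≈ 0.20674)
O = -3551532/653 (O = -5439 + 135/653 = -3551532/653 ≈ -5438.8)
22359 - O = 22359 - 1*(-3551532/653) = 22359 + 3551532/653 = 18151959/653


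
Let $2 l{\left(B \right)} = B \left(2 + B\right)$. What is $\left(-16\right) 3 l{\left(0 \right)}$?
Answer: $0$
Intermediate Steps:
$l{\left(B \right)} = \frac{B \left(2 + B\right)}{2}$
$\left(-16\right) 3 l{\left(0 \right)} = \left(-16\right) 3 \cdot \frac{1}{2} \cdot 0 \left(2 + 0\right) = - 48 \cdot \frac{1}{2} \cdot 0 \cdot 2 = \left(-48\right) 0 = 0$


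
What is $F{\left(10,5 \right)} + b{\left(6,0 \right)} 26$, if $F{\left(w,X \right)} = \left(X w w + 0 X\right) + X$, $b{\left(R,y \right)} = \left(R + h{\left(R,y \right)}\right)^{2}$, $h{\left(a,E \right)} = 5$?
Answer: $3651$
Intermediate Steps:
$b{\left(R,y \right)} = \left(5 + R\right)^{2}$ ($b{\left(R,y \right)} = \left(R + 5\right)^{2} = \left(5 + R\right)^{2}$)
$F{\left(w,X \right)} = X + X w^{2}$ ($F{\left(w,X \right)} = \left(X w^{2} + 0\right) + X = X w^{2} + X = X + X w^{2}$)
$F{\left(10,5 \right)} + b{\left(6,0 \right)} 26 = 5 \left(1 + 10^{2}\right) + \left(5 + 6\right)^{2} \cdot 26 = 5 \left(1 + 100\right) + 11^{2} \cdot 26 = 5 \cdot 101 + 121 \cdot 26 = 505 + 3146 = 3651$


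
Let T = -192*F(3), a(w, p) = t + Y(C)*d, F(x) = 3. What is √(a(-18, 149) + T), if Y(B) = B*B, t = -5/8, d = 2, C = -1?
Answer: I*√9194/4 ≈ 23.971*I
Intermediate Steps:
t = -5/8 (t = -5*⅛ = -5/8 ≈ -0.62500)
Y(B) = B²
a(w, p) = 11/8 (a(w, p) = -5/8 + (-1)²*2 = -5/8 + 1*2 = -5/8 + 2 = 11/8)
T = -576 (T = -192*3 = -576)
√(a(-18, 149) + T) = √(11/8 - 576) = √(-4597/8) = I*√9194/4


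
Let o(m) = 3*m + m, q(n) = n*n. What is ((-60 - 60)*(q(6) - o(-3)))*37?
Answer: -213120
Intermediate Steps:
q(n) = n²
o(m) = 4*m
((-60 - 60)*(q(6) - o(-3)))*37 = ((-60 - 60)*(6² - 4*(-3)))*37 = -120*(36 - 1*(-12))*37 = -120*(36 + 12)*37 = -120*48*37 = -5760*37 = -213120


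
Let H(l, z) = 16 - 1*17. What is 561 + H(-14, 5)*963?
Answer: -402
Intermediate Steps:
H(l, z) = -1 (H(l, z) = 16 - 17 = -1)
561 + H(-14, 5)*963 = 561 - 1*963 = 561 - 963 = -402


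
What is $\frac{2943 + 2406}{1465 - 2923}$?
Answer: $- \frac{1783}{486} \approx -3.6687$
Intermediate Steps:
$\frac{2943 + 2406}{1465 - 2923} = \frac{5349}{-1458} = 5349 \left(- \frac{1}{1458}\right) = - \frac{1783}{486}$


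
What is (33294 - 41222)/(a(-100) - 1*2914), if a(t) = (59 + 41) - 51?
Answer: 7928/2865 ≈ 2.7672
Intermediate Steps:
a(t) = 49 (a(t) = 100 - 51 = 49)
(33294 - 41222)/(a(-100) - 1*2914) = (33294 - 41222)/(49 - 1*2914) = -7928/(49 - 2914) = -7928/(-2865) = -7928*(-1/2865) = 7928/2865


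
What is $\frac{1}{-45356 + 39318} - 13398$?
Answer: $- \frac{80897125}{6038} \approx -13398.0$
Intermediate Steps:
$\frac{1}{-45356 + 39318} - 13398 = \frac{1}{-6038} - 13398 = - \frac{1}{6038} - 13398 = - \frac{80897125}{6038}$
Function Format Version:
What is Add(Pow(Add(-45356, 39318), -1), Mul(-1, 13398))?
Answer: Rational(-80897125, 6038) ≈ -13398.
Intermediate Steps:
Add(Pow(Add(-45356, 39318), -1), Mul(-1, 13398)) = Add(Pow(-6038, -1), -13398) = Add(Rational(-1, 6038), -13398) = Rational(-80897125, 6038)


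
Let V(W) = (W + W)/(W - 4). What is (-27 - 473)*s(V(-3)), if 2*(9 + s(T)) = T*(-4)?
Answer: 37500/7 ≈ 5357.1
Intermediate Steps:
V(W) = 2*W/(-4 + W) (V(W) = (2*W)/(-4 + W) = 2*W/(-4 + W))
s(T) = -9 - 2*T (s(T) = -9 + (T*(-4))/2 = -9 + (-4*T)/2 = -9 - 2*T)
(-27 - 473)*s(V(-3)) = (-27 - 473)*(-9 - 4*(-3)/(-4 - 3)) = -500*(-9 - 4*(-3)/(-7)) = -500*(-9 - 4*(-3)*(-1)/7) = -500*(-9 - 2*6/7) = -500*(-9 - 12/7) = -500*(-75/7) = 37500/7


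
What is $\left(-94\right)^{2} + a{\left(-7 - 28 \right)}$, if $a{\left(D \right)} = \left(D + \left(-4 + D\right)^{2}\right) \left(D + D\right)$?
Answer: $-95184$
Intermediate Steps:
$a{\left(D \right)} = 2 D \left(D + \left(-4 + D\right)^{2}\right)$ ($a{\left(D \right)} = \left(D + \left(-4 + D\right)^{2}\right) 2 D = 2 D \left(D + \left(-4 + D\right)^{2}\right)$)
$\left(-94\right)^{2} + a{\left(-7 - 28 \right)} = \left(-94\right)^{2} + 2 \left(-7 - 28\right) \left(\left(-7 - 28\right) + \left(-4 - 35\right)^{2}\right) = 8836 + 2 \left(-7 - 28\right) \left(\left(-7 - 28\right) + \left(-4 - 35\right)^{2}\right) = 8836 + 2 \left(-35\right) \left(-35 + \left(-4 - 35\right)^{2}\right) = 8836 + 2 \left(-35\right) \left(-35 + \left(-39\right)^{2}\right) = 8836 + 2 \left(-35\right) \left(-35 + 1521\right) = 8836 + 2 \left(-35\right) 1486 = 8836 - 104020 = -95184$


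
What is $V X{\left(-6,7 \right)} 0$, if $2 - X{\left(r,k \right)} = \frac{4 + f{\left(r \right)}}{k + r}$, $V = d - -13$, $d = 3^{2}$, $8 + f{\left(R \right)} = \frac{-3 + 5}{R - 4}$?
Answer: $0$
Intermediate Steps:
$f{\left(R \right)} = -8 + \frac{2}{-4 + R}$ ($f{\left(R \right)} = -8 + \frac{-3 + 5}{R - 4} = -8 + \frac{2}{-4 + R}$)
$d = 9$
$V = 22$ ($V = 9 - -13 = 9 + 13 = 22$)
$X{\left(r,k \right)} = 2 - \frac{4 + \frac{2 \left(17 - 4 r\right)}{-4 + r}}{k + r}$
$V X{\left(-6,7 \right)} 0 = 22 \frac{2 \left(-17 + 4 \left(-6\right) + \left(-4 - 6\right) \left(-2 + 7 - 6\right)\right)}{\left(-4 - 6\right) \left(7 - 6\right)} 0 = 22 \frac{2 \left(-17 - 24 - -10\right)}{\left(-10\right) 1} \cdot 0 = 22 \cdot 2 \left(- \frac{1}{10}\right) 1 \left(-17 - 24 + 10\right) 0 = 22 \cdot 2 \left(- \frac{1}{10}\right) 1 \left(-31\right) 0 = 22 \cdot \frac{31}{5} \cdot 0 = \frac{682}{5} \cdot 0 = 0$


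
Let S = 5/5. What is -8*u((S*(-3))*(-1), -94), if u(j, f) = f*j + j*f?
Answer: 4512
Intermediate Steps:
S = 1 (S = 5*(1/5) = 1)
u(j, f) = 2*f*j (u(j, f) = f*j + f*j = 2*f*j)
-8*u((S*(-3))*(-1), -94) = -16*(-94)*(1*(-3))*(-1) = -16*(-94)*(-3*(-1)) = -16*(-94)*3 = -8*(-564) = 4512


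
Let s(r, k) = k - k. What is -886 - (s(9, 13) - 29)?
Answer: -857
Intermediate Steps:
s(r, k) = 0
-886 - (s(9, 13) - 29) = -886 - (0 - 29) = -886 - 1*(-29) = -886 + 29 = -857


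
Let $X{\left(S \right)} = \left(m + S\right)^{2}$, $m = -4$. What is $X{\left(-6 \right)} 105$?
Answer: $10500$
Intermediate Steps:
$X{\left(S \right)} = \left(-4 + S\right)^{2}$
$X{\left(-6 \right)} 105 = \left(-4 - 6\right)^{2} \cdot 105 = \left(-10\right)^{2} \cdot 105 = 100 \cdot 105 = 10500$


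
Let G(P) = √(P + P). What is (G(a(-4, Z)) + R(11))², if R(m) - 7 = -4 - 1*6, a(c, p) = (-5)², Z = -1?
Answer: 59 - 30*√2 ≈ 16.574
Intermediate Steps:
a(c, p) = 25
G(P) = √2*√P (G(P) = √(2*P) = √2*√P)
R(m) = -3 (R(m) = 7 + (-4 - 1*6) = 7 + (-4 - 6) = 7 - 10 = -3)
(G(a(-4, Z)) + R(11))² = (√2*√25 - 3)² = (√2*5 - 3)² = (5*√2 - 3)² = (-3 + 5*√2)²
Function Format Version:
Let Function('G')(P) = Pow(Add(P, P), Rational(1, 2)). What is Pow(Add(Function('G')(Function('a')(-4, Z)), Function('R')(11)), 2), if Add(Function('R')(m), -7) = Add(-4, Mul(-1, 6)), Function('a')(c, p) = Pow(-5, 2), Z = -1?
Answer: Add(59, Mul(-30, Pow(2, Rational(1, 2)))) ≈ 16.574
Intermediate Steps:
Function('a')(c, p) = 25
Function('G')(P) = Mul(Pow(2, Rational(1, 2)), Pow(P, Rational(1, 2))) (Function('G')(P) = Pow(Mul(2, P), Rational(1, 2)) = Mul(Pow(2, Rational(1, 2)), Pow(P, Rational(1, 2))))
Function('R')(m) = -3 (Function('R')(m) = Add(7, Add(-4, Mul(-1, 6))) = Add(7, Add(-4, -6)) = Add(7, -10) = -3)
Pow(Add(Function('G')(Function('a')(-4, Z)), Function('R')(11)), 2) = Pow(Add(Mul(Pow(2, Rational(1, 2)), Pow(25, Rational(1, 2))), -3), 2) = Pow(Add(Mul(Pow(2, Rational(1, 2)), 5), -3), 2) = Pow(Add(Mul(5, Pow(2, Rational(1, 2))), -3), 2) = Pow(Add(-3, Mul(5, Pow(2, Rational(1, 2)))), 2)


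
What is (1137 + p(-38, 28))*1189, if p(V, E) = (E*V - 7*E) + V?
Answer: -191429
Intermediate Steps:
p(V, E) = V - 7*E + E*V (p(V, E) = (-7*E + E*V) + V = V - 7*E + E*V)
(1137 + p(-38, 28))*1189 = (1137 + (-38 - 7*28 + 28*(-38)))*1189 = (1137 + (-38 - 196 - 1064))*1189 = (1137 - 1298)*1189 = -161*1189 = -191429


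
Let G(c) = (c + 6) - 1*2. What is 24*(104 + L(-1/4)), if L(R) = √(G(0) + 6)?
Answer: 2496 + 24*√10 ≈ 2571.9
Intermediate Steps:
G(c) = 4 + c (G(c) = (6 + c) - 2 = 4 + c)
L(R) = √10 (L(R) = √((4 + 0) + 6) = √(4 + 6) = √10)
24*(104 + L(-1/4)) = 24*(104 + √10) = 2496 + 24*√10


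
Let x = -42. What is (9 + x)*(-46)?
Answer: 1518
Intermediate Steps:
(9 + x)*(-46) = (9 - 42)*(-46) = -33*(-46) = 1518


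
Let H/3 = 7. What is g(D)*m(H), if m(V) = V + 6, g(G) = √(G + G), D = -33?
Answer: 27*I*√66 ≈ 219.35*I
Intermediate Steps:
g(G) = √2*√G (g(G) = √(2*G) = √2*√G)
H = 21 (H = 3*7 = 21)
m(V) = 6 + V
g(D)*m(H) = (√2*√(-33))*(6 + 21) = (√2*(I*√33))*27 = (I*√66)*27 = 27*I*√66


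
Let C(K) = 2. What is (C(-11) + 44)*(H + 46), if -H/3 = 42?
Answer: -3680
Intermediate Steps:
H = -126 (H = -3*42 = -126)
(C(-11) + 44)*(H + 46) = (2 + 44)*(-126 + 46) = 46*(-80) = -3680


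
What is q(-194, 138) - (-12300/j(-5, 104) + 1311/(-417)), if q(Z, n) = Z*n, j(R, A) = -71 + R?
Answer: -71123974/2641 ≈ -26931.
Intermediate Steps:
q(-194, 138) - (-12300/j(-5, 104) + 1311/(-417)) = -194*138 - (-12300/(-71 - 5) + 1311/(-417)) = -26772 - (-12300/(-76) + 1311*(-1/417)) = -26772 - (-12300*(-1/76) - 437/139) = -26772 - (3075/19 - 437/139) = -26772 - 1*419122/2641 = -26772 - 419122/2641 = -71123974/2641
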